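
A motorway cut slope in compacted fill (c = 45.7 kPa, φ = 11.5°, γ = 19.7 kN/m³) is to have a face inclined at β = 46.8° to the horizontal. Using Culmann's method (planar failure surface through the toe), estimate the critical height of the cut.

H_c = 36.05 m

Culmann's analysis gives the critical failure plane at α_cr = (β + φ)/2 = (46.8 + 11.5)/2 = 29.1°, and the critical height
H_c = (4c/γ) · sinβ cosφ / [1 − cos(β − φ)]
    = (4·45.7/19.7) · sin46.8°·cos11.5° / [1 − cos(35.3°)]
    = 9.279 · 0.7290·0.9799 / [1 − 0.8161]
    = 9.279 · 0.7143 / 0.1839
    = 36.05 m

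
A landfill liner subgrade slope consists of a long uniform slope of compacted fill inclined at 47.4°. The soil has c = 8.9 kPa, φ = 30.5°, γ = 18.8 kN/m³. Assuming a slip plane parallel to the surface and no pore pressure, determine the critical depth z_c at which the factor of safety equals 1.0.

Setting FS = 1.00 in FS = [c + γz cos²β tanφ] / [γz sinβ cosβ] and solving for z:
z = c / [γ cosβ (FS·sinβ − cosβ·tanφ)]
  = 8.9 / [18.8·cos47.4°·(1.00·sin47.4° − cos47.4°·tan30.5°)]
  = 8.9 / [18.8·0.6769·(1.00·0.7361 − 0.6769·0.5890)]
  = 8.9 / 4.2933 = 2.073 m

z_c = 2.07 m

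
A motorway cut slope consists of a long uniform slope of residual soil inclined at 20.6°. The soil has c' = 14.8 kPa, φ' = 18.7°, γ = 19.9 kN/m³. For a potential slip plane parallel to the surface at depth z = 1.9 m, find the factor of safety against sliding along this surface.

For an infinite slope with a slip plane parallel to the surface (no pore pressure): FS = [c' + γz cos²β tanφ'] / [γz sinβ cosβ].
γz = 19.9·1.9 = 37.81 kN/m²
Numerator = 14.8 + 37.81·cos²20.6°·tan18.7° = 14.8 + 37.81·0.8762·0.3385 = 26.014 kPa
Denominator = 37.81·sin20.6°·cos20.6° = 37.81·0.3518·0.9361 = 12.453 kPa
FS = 26.014 / 12.453 = 2.089

FS = 2.09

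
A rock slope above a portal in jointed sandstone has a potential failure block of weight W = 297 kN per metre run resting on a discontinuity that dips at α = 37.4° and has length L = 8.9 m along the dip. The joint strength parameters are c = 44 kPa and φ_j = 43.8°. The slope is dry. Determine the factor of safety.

Resolving the block weight along and normal to the plane and applying the Mohr–Coulomb strength on the joint:
N' = W cosα = 297·cos37.4° = 235.9 kN/m
Driving force T = W sinα = 297·sin37.4° = 180.4 kN/m
Resisting force R = c·L + N'·tanφ_j = 44·8.9 + 235.9·tan43.8° = 391.6 + 226.3 = 617.9 kN/m
FS = R / T = 617.9 / 180.4 = 3.425

FS = 3.43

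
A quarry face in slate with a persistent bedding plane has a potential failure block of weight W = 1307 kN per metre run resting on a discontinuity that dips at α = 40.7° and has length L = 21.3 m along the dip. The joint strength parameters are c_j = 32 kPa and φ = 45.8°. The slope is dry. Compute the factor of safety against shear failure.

Resolving the block weight along and normal to the plane and applying the Mohr–Coulomb strength on the joint:
N' = W cosα = 1307·cos40.7° = 990.9 kN/m
Driving force T = W sinα = 1307·sin40.7° = 852.3 kN/m
Resisting force R = c_j·L + N'·tanφ = 32·21.3 + 990.9·tan45.8° = 681.6 + 1018.9 = 1700.5 kN/m
FS = R / T = 1700.5 / 852.3 = 1.995

FS = 2.00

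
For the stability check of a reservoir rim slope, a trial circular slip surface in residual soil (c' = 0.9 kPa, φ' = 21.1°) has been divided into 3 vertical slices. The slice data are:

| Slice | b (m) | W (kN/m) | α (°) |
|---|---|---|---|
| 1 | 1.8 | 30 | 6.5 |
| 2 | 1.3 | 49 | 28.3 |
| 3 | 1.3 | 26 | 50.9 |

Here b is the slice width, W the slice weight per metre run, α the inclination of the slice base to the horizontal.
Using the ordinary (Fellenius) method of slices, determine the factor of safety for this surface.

Ordinary method of slices: FS = Σ[c'·Δl_i + (W_i cosα_i)·tanφ'] / Σ W_i sinα_i, with Δl_i = b_i / cosα_i.
Slice 1: Δl = 1.8/cos6.5° = 1.812 m; N'_1 = 30·cos6.5° = 29.8; c'Δl = 1.63; W sinα = 3.4
Slice 2: Δl = 1.3/cos28.3° = 1.476 m; N'_2 = 49·cos28.3° = 43.1; c'Δl = 1.33; W sinα = 23.2
Slice 3: Δl = 1.3/cos50.9° = 2.061 m; N'_3 = 26·cos50.9° = 16.4; c'Δl = 1.86; W sinα = 20.2
Σc'Δl = 4.8 kN/m; ΣN' = 89.3 kN/m; ΣW sinα = 46.8 kN/m
Resisting = 4.8 + 89.3·tan21.1° = 4.8 + 34.5 = 39.3 kN/m
FS = 39.3 / 46.8 = 0.839

FS = 0.84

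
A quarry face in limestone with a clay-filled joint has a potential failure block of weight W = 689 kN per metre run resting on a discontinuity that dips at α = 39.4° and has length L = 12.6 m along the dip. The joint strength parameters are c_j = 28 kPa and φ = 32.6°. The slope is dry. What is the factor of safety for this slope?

FS = 1.59

Resolving the block weight along and normal to the plane and applying the Mohr–Coulomb strength on the joint:
N' = W cosα = 689·cos39.4° = 532.4 kN/m
Driving force T = W sinα = 689·sin39.4° = 437.3 kN/m
Resisting force R = c_j·L + N'·tanφ = 28·12.6 + 532.4·tan32.6° = 352.8 + 340.5 = 693.3 kN/m
FS = R / T = 693.3 / 437.3 = 1.585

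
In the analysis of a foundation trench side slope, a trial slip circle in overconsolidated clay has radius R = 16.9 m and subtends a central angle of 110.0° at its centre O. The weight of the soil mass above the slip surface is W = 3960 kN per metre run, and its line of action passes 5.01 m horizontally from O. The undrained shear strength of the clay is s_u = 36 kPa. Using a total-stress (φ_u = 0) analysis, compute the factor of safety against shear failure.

FS = 0.99

Taking moments about the centre O, the resisting moment is provided by the undrained shear strength acting along the arc:
Arc length L_a = R·θ = 16.9·(110.0°·π/180) = 16.9·1.9199 = 32.45 m
M_R = s_u·L_a·R = 36·32.45·16.9 = 19739.9 kN·m/m
M_D = W·d = 3960·5.01 = 19839.6 kN·m/m
FS = M_R / M_D = 19739.9 / 19839.6 = 0.995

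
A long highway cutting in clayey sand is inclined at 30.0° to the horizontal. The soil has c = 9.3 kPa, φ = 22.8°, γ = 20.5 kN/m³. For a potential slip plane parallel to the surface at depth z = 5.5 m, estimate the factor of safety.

FS = 0.92

For an infinite slope with a slip plane parallel to the surface (no pore pressure): FS = [c + γz cos²β tanφ] / [γz sinβ cosβ].
γz = 20.5·5.5 = 112.75 kN/m²
Numerator = 9.3 + 112.75·cos²30.0°·tan22.8° = 9.3 + 112.75·0.7500·0.4204 = 44.847 kPa
Denominator = 112.75·sin30.0°·cos30.0° = 112.75·0.5000·0.8660 = 48.822 kPa
FS = 44.847 / 48.822 = 0.919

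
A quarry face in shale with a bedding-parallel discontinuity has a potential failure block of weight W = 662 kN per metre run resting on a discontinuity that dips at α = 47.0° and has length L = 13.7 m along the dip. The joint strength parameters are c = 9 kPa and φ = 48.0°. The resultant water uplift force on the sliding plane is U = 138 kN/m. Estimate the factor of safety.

FS = 0.97

Resolving the block weight along and normal to the plane and applying the Mohr–Coulomb strength on the joint:
N' = W cosα − U = 662·cos47.0° − 138 = 313.5 kN/m
Driving force T = W sinα = 662·sin47.0° = 484.2 kN/m
Resisting force R = c·L + N'·tanφ = 9·13.7 + 313.5·tan48.0° = 123.3 + 348.2 = 471.5 kN/m
FS = R / T = 471.5 / 484.2 = 0.974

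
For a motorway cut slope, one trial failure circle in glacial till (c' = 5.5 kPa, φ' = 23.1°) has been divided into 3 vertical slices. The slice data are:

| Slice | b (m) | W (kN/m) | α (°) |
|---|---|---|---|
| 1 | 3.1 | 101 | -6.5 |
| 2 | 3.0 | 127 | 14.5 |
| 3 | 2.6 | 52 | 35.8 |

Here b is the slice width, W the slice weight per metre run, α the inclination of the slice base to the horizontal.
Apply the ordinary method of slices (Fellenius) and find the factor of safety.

Ordinary method of slices: FS = Σ[c'·Δl_i + (W_i cosα_i)·tanφ'] / Σ W_i sinα_i, with Δl_i = b_i / cosα_i.
Slice 1: Δl = 3.1/cos(-6.5°) = 3.120 m; N'_1 = 101·cos(-6.5°) = 100.4; c'Δl = 17.16; W sinα = -11.4
Slice 2: Δl = 3.0/cos14.5° = 3.099 m; N'_2 = 127·cos14.5° = 123.0; c'Δl = 17.04; W sinα = 31.8
Slice 3: Δl = 2.6/cos35.8° = 3.206 m; N'_3 = 52·cos35.8° = 42.2; c'Δl = 17.63; W sinα = 30.4
Σc'Δl = 51.8 kN/m; ΣN' = 265.5 kN/m; ΣW sinα = 50.8 kN/m
Resisting = 51.8 + 265.5·tan23.1° = 51.8 + 113.2 = 165.1 kN/m
FS = 165.1 / 50.8 = 3.251

FS = 3.25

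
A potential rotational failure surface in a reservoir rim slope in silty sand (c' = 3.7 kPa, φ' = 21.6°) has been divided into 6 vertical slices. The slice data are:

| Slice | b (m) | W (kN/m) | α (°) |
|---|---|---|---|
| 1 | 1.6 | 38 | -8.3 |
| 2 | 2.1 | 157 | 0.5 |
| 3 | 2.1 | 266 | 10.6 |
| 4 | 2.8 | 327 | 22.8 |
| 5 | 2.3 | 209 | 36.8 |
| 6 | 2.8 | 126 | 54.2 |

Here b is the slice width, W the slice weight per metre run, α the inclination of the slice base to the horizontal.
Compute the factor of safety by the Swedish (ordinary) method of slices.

Ordinary method of slices: FS = Σ[c'·Δl_i + (W_i cosα_i)·tanφ'] / Σ W_i sinα_i, with Δl_i = b_i / cosα_i.
Slice 1: Δl = 1.6/cos(-8.3°) = 1.617 m; N'_1 = 38·cos(-8.3°) = 37.6; c'Δl = 5.98; W sinα = -5.5
Slice 2: Δl = 2.1/cos0.5° = 2.100 m; N'_2 = 157·cos0.5° = 157.0; c'Δl = 7.77; W sinα = 1.4
Slice 3: Δl = 2.1/cos10.6° = 2.136 m; N'_3 = 266·cos10.6° = 261.5; c'Δl = 7.90; W sinα = 48.9
Slice 4: Δl = 2.8/cos22.8° = 3.037 m; N'_4 = 327·cos22.8° = 301.4; c'Δl = 11.24; W sinα = 126.7
Slice 5: Δl = 2.3/cos36.8° = 2.872 m; N'_5 = 209·cos36.8° = 167.4; c'Δl = 10.63; W sinα = 125.2
Slice 6: Δl = 2.8/cos54.2° = 4.787 m; N'_6 = 126·cos54.2° = 73.7; c'Δl = 17.71; W sinα = 102.2
Σc'Δl = 61.2 kN/m; ΣN' = 998.6 kN/m; ΣW sinα = 398.9 kN/m
Resisting = 61.2 + 998.6·tan21.6° = 61.2 + 395.4 = 456.6 kN/m
FS = 456.6 / 398.9 = 1.145

FS = 1.14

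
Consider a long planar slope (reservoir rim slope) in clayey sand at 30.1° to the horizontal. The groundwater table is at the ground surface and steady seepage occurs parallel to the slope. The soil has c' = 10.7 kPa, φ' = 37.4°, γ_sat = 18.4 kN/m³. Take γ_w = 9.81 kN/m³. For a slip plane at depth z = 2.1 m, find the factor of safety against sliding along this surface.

FS = 1.25

With seepage parallel to the slope and the water table at the surface, the effective normal stress on the slip plane uses the buoyant unit weight γ' = γ_sat − γ_w while the driving shear stress uses γ_sat:
FS = [c' + γ' z cos²β tanφ'] / [γ_sat z sinβ cosβ]
γ' = 18.4 − 9.81 = 8.59 kN/m³
Numerator = 10.7 + 8.59·2.1·cos²30.1°·tan37.4° = 10.7 + 8.59·2.1·0.7485·0.7646 = 21.023 kPa
Denominator = 18.4·2.1·sin30.1°·cos30.1° = 18.4·2.1·0.5015·0.8652 = 16.765 kPa
FS = 21.023 / 16.765 = 1.254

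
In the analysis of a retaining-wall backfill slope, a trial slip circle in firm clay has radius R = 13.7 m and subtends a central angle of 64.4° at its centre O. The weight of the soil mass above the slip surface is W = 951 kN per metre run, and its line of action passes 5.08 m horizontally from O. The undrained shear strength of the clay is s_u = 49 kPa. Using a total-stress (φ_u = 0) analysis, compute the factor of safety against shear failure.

Taking moments about the centre O, the resisting moment is provided by the undrained shear strength acting along the arc:
Arc length L_a = R·θ = 13.7·(64.4°·π/180) = 13.7·1.1240 = 15.40 m
M_R = s_u·L_a·R = 49·15.40·13.7 = 10337.1 kN·m/m
M_D = W·d = 951·5.08 = 4831.1 kN·m/m
FS = M_R / M_D = 10337.1 / 4831.1 = 2.140

FS = 2.14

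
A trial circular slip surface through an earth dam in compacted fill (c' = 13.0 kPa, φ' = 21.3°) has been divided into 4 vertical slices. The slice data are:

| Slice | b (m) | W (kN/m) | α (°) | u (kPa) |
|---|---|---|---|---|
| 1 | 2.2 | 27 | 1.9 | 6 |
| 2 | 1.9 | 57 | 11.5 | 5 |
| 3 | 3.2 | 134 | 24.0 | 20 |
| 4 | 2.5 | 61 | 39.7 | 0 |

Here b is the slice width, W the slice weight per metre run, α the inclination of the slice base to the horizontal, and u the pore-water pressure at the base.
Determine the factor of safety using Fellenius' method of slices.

FS = 1.93

Ordinary method of slices: FS = Σ[c'·Δl_i + (W_i cosα_i − u_i·Δl_i)·tanφ'] / Σ W_i sinα_i, with Δl_i = b_i / cosα_i.
Slice 1: Δl = 2.2/cos1.9° = 2.201 m; N'_1 = 27·cos1.9° − 6·2.201 = 13.8; c'Δl = 28.62; W sinα = 0.9
Slice 2: Δl = 1.9/cos11.5° = 1.939 m; N'_2 = 57·cos11.5° − 5·1.939 = 46.2; c'Δl = 25.21; W sinα = 11.4
Slice 3: Δl = 3.2/cos24.0° = 3.503 m; N'_3 = 134·cos24.0° − 20·3.503 = 52.4; c'Δl = 45.54; W sinα = 54.5
Slice 4: Δl = 2.5/cos39.7° = 3.249 m; N'_4 = 61·cos39.7° − 0·3.249 = 46.9; c'Δl = 42.24; W sinα = 39.0
Σc'Δl = 141.6 kN/m; ΣN' = 159.2 kN/m; ΣW sinα = 105.7 kN/m
Resisting = 141.6 + 159.2·tan21.3° = 141.6 + 62.1 = 203.7 kN/m
FS = 203.7 / 105.7 = 1.926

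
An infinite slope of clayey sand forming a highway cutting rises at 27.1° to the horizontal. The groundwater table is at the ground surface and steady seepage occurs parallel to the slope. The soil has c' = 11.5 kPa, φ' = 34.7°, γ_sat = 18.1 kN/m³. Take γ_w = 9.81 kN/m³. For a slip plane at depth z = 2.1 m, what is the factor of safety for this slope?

With seepage parallel to the slope and the water table at the surface, the effective normal stress on the slip plane uses the buoyant unit weight γ' = γ_sat − γ_w while the driving shear stress uses γ_sat:
FS = [c' + γ' z cos²β tanφ'] / [γ_sat z sinβ cosβ]
γ' = 18.1 − 9.81 = 8.29 kN/m³
Numerator = 11.5 + 8.29·2.1·cos²27.1°·tan34.7° = 11.5 + 8.29·2.1·0.7925·0.6924 = 21.053 kPa
Denominator = 18.1·2.1·sin27.1°·cos27.1° = 18.1·2.1·0.4555·0.8902 = 15.414 kPa
FS = 21.053 / 15.414 = 1.366

FS = 1.37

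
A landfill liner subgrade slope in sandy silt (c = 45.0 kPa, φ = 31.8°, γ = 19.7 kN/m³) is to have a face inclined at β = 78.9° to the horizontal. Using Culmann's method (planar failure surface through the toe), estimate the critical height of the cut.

Culmann's analysis gives the critical failure plane at α_cr = (β + φ)/2 = (78.9 + 31.8)/2 = 55.4°, and the critical height
H_c = (4c/γ) · sinβ cosφ / [1 − cos(β − φ)]
    = (4·45.0/19.7) · sin78.9°·cos31.8° / [1 − cos(47.1°)]
    = 9.137 · 0.9813·0.8499 / [1 − 0.6807]
    = 9.137 · 0.8340 / 0.3193
    = 23.87 m

H_c = 23.87 m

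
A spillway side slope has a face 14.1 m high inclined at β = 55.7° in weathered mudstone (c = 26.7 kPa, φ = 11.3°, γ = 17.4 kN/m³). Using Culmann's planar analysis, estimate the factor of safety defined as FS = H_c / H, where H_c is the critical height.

FS = 1.24

H_c = (4c/γ) · sinβ cosφ / [1 − cos(β − φ)]
    = (4·26.7/17.4) · sin55.7°·cos11.3° / [1 − cos44.4°]
    = 6.138 · 0.8101 / 0.2855 = 17.41 m
FS = H_c / H = 17.41 / 14.1 = 1.235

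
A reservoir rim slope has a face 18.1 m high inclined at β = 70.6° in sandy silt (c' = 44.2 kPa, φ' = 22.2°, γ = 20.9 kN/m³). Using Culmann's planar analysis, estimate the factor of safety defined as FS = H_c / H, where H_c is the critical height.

H_c = (4c'/γ) · sinβ cosφ' / [1 − cos(β − φ')]
    = (4·44.2/20.9) · sin70.6°·cos22.2° / [1 − cos48.4°]
    = 8.459 · 0.8733 / 0.3361 = 21.98 m
FS = H_c / H = 21.98 / 18.1 = 1.214

FS = 1.21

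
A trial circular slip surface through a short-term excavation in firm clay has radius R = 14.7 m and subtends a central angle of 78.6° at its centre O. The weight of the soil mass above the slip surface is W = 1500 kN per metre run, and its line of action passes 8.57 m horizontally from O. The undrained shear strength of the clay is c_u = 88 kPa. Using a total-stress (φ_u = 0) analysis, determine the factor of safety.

Taking moments about the centre O, the resisting moment is provided by the undrained shear strength acting along the arc:
Arc length L_a = R·θ = 14.7·(78.6°·π/180) = 14.7·1.3718 = 20.17 m
M_R = c_u·L_a·R = 88·20.17·14.7 = 26086.6 kN·m/m
M_D = W·d = 1500·8.57 = 12855.0 kN·m/m
FS = M_R / M_D = 26086.6 / 12855.0 = 2.029

FS = 2.03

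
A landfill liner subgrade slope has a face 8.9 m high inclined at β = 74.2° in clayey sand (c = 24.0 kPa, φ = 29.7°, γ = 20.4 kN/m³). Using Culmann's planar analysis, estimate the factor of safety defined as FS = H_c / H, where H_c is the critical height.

H_c = (4c/γ) · sinβ cosφ / [1 − cos(β − φ)]
    = (4·24.0/20.4) · sin74.2°·cos29.7° / [1 − cos44.5°]
    = 4.706 · 0.8358 / 0.2867 = 13.72 m
FS = H_c / H = 13.72 / 8.9 = 1.541

FS = 1.54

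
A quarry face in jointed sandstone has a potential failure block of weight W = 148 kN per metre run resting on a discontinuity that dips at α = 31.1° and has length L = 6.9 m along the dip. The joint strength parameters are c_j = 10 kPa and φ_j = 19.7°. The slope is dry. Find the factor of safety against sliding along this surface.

Resolving the block weight along and normal to the plane and applying the Mohr–Coulomb strength on the joint:
N' = W cosα = 148·cos31.1° = 126.7 kN/m
Driving force T = W sinα = 148·sin31.1° = 76.4 kN/m
Resisting force R = c_j·L + N'·tanφ_j = 10·6.9 + 126.7·tan19.7° = 69.0 + 45.4 = 114.4 kN/m
FS = R / T = 114.4 / 76.4 = 1.496

FS = 1.50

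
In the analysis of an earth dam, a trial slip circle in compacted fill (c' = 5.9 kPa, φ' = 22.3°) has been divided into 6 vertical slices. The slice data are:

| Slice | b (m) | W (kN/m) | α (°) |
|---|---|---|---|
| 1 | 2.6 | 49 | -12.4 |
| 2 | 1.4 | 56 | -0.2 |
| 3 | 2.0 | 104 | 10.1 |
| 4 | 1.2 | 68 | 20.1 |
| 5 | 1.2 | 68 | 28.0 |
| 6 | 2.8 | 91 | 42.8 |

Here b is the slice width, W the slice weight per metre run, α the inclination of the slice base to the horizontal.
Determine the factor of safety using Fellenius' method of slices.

Ordinary method of slices: FS = Σ[c'·Δl_i + (W_i cosα_i)·tanφ'] / Σ W_i sinα_i, with Δl_i = b_i / cosα_i.
Slice 1: Δl = 2.6/cos(-12.4°) = 2.662 m; N'_1 = 49·cos(-12.4°) = 47.9; c'Δl = 15.71; W sinα = -10.5
Slice 2: Δl = 1.4/cos(-0.2°) = 1.400 m; N'_2 = 56·cos(-0.2°) = 56.0; c'Δl = 8.26; W sinα = -0.2
Slice 3: Δl = 2.0/cos10.1° = 2.031 m; N'_3 = 104·cos10.1° = 102.4; c'Δl = 11.99; W sinα = 18.2
Slice 4: Δl = 1.2/cos20.1° = 1.278 m; N'_4 = 68·cos20.1° = 63.9; c'Δl = 7.54; W sinα = 23.4
Slice 5: Δl = 1.2/cos28.0° = 1.359 m; N'_5 = 68·cos28.0° = 60.0; c'Δl = 8.02; W sinα = 31.9
Slice 6: Δl = 2.8/cos42.8° = 3.816 m; N'_6 = 91·cos42.8° = 66.8; c'Δl = 22.52; W sinα = 61.8
Σc'Δl = 74.0 kN/m; ΣN' = 396.9 kN/m; ΣW sinα = 124.6 kN/m
Resisting = 74.0 + 396.9·tan22.3° = 74.0 + 162.8 = 236.8 kN/m
FS = 236.8 / 124.6 = 1.900

FS = 1.90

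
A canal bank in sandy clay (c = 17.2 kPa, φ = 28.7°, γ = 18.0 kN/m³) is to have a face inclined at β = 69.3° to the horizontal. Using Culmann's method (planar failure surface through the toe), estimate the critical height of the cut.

H_c = 13.03 m

Culmann's analysis gives the critical failure plane at α_cr = (β + φ)/2 = (69.3 + 28.7)/2 = 49.0°, and the critical height
H_c = (4c/γ) · sinβ cosφ / [1 − cos(β − φ)]
    = (4·17.2/18.0) · sin69.3°·cos28.7° / [1 − cos(40.6°)]
    = 3.822 · 0.9354·0.8771 / [1 − 0.7593]
    = 3.822 · 0.8205 / 0.2407
    = 13.03 m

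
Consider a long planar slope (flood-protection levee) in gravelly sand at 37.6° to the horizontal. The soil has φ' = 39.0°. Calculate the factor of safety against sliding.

For a dry cohesionless infinite slope the factor of safety is FS = tanφ' / tanβ.
FS = tan39.0° / tan37.6° = 0.8098 / 0.7701 = 1.052

FS = 1.05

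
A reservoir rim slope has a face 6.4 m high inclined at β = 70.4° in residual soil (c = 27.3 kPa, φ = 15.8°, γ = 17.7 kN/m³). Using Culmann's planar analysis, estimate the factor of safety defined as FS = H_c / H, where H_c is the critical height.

FS = 2.08

H_c = (4c/γ) · sinβ cosφ / [1 − cos(β − φ)]
    = (4·27.3/17.7) · sin70.4°·cos15.8° / [1 − cos54.6°]
    = 6.169 · 0.9065 / 0.4207 = 13.29 m
FS = H_c / H = 13.29 / 6.4 = 2.077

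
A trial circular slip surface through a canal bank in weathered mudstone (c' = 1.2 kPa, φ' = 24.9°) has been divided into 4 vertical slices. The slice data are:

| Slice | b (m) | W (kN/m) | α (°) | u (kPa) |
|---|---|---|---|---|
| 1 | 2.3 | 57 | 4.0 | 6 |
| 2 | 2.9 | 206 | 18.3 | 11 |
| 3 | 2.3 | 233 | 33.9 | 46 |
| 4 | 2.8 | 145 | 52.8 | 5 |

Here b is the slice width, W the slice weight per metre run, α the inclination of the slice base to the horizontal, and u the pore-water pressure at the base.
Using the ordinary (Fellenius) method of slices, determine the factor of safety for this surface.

Ordinary method of slices: FS = Σ[c'·Δl_i + (W_i cosα_i − u_i·Δl_i)·tanφ'] / Σ W_i sinα_i, with Δl_i = b_i / cosα_i.
Slice 1: Δl = 2.3/cos4.0° = 2.306 m; N'_1 = 57·cos4.0° − 6·2.306 = 43.0; c'Δl = 2.77; W sinα = 4.0
Slice 2: Δl = 2.9/cos18.3° = 3.054 m; N'_2 = 206·cos18.3° − 11·3.054 = 162.0; c'Δl = 3.67; W sinα = 64.7
Slice 3: Δl = 2.3/cos33.9° = 2.771 m; N'_3 = 233·cos33.9° − 46·2.771 = 65.9; c'Δl = 3.33; W sinα = 130.0
Slice 4: Δl = 2.8/cos52.8° = 4.631 m; N'_4 = 145·cos52.8° − 5·4.631 = 64.5; c'Δl = 5.56; W sinα = 115.5
Σc'Δl = 15.3 kN/m; ΣN' = 335.4 kN/m; ΣW sinα = 314.1 kN/m
Resisting = 15.3 + 335.4·tan24.9° = 15.3 + 155.7 = 171.0 kN/m
FS = 171.0 / 314.1 = 0.544

FS = 0.54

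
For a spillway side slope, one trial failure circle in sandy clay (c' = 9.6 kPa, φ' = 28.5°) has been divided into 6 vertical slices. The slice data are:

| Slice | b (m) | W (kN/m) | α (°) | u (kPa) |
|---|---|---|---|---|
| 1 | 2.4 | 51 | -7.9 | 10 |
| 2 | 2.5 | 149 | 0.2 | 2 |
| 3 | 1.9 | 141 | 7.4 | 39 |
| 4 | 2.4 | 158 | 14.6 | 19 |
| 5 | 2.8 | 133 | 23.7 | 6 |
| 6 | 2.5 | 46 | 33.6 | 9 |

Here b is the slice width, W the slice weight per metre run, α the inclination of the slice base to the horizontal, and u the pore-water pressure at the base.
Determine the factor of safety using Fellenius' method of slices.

Ordinary method of slices: FS = Σ[c'·Δl_i + (W_i cosα_i − u_i·Δl_i)·tanφ'] / Σ W_i sinα_i, with Δl_i = b_i / cosα_i.
Slice 1: Δl = 2.4/cos(-7.9°) = 2.423 m; N'_1 = 51·cos(-7.9°) − 10·2.423 = 26.3; c'Δl = 23.26; W sinα = -7.0
Slice 2: Δl = 2.5/cos0.2° = 2.500 m; N'_2 = 149·cos0.2° − 2·2.500 = 144.0; c'Δl = 24.00; W sinα = 0.5
Slice 3: Δl = 1.9/cos7.4° = 1.916 m; N'_3 = 141·cos7.4° − 39·1.916 = 65.1; c'Δl = 18.39; W sinα = 18.2
Slice 4: Δl = 2.4/cos14.6° = 2.480 m; N'_4 = 158·cos14.6° − 19·2.480 = 105.8; c'Δl = 23.81; W sinα = 39.8
Slice 5: Δl = 2.8/cos23.7° = 3.058 m; N'_5 = 133·cos23.7° − 6·3.058 = 103.4; c'Δl = 29.36; W sinα = 53.5
Slice 6: Δl = 2.5/cos33.6° = 3.001 m; N'_6 = 46·cos33.6° − 9·3.001 = 11.3; c'Δl = 28.81; W sinα = 25.5
Σc'Δl = 147.6 kN/m; ΣN' = 455.9 kN/m; ΣW sinα = 130.4 kN/m
Resisting = 147.6 + 455.9·tan28.5° = 147.6 + 247.5 = 395.2 kN/m
FS = 395.2 / 130.4 = 3.030

FS = 3.03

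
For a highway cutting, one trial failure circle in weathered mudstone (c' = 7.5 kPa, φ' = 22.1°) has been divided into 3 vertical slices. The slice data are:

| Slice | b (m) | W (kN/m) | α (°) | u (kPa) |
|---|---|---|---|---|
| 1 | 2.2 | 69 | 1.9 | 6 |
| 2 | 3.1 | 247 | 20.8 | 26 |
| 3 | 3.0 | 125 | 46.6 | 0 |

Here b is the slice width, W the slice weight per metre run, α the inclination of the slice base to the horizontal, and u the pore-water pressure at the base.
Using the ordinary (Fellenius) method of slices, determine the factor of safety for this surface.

Ordinary method of slices: FS = Σ[c'·Δl_i + (W_i cosα_i − u_i·Δl_i)·tanφ'] / Σ W_i sinα_i, with Δl_i = b_i / cosα_i.
Slice 1: Δl = 2.2/cos1.9° = 2.201 m; N'_1 = 69·cos1.9° − 6·2.201 = 55.8; c'Δl = 16.51; W sinα = 2.3
Slice 2: Δl = 3.1/cos20.8° = 3.316 m; N'_2 = 247·cos20.8° − 26·3.316 = 144.7; c'Δl = 24.87; W sinα = 87.7
Slice 3: Δl = 3.0/cos46.6° = 4.366 m; N'_3 = 125·cos46.6° − 0·4.366 = 85.9; c'Δl = 32.75; W sinα = 90.8
Σc'Δl = 74.1 kN/m; ΣN' = 286.3 kN/m; ΣW sinα = 180.8 kN/m
Resisting = 74.1 + 286.3·tan22.1° = 74.1 + 116.3 = 190.4 kN/m
FS = 190.4 / 180.8 = 1.053

FS = 1.05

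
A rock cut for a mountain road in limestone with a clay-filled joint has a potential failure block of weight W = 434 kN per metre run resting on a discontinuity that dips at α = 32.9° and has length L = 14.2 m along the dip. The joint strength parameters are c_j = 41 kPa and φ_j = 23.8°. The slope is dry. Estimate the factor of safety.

Resolving the block weight along and normal to the plane and applying the Mohr–Coulomb strength on the joint:
N' = W cosα = 434·cos32.9° = 364.4 kN/m
Driving force T = W sinα = 434·sin32.9° = 235.7 kN/m
Resisting force R = c_j·L + N'·tanφ_j = 41·14.2 + 364.4·tan23.8° = 582.2 + 160.7 = 742.9 kN/m
FS = R / T = 742.9 / 235.7 = 3.151

FS = 3.15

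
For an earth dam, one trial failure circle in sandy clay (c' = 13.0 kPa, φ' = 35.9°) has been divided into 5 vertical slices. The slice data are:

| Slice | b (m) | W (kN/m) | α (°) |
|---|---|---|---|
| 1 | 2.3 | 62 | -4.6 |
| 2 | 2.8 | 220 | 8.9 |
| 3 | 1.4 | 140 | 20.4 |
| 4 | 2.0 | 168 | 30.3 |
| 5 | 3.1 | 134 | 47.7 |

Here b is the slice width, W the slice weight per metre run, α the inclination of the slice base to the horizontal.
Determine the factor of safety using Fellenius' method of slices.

Ordinary method of slices: FS = Σ[c'·Δl_i + (W_i cosα_i)·tanφ'] / Σ W_i sinα_i, with Δl_i = b_i / cosα_i.
Slice 1: Δl = 2.3/cos(-4.6°) = 2.307 m; N'_1 = 62·cos(-4.6°) = 61.8; c'Δl = 30.00; W sinα = -5.0
Slice 2: Δl = 2.8/cos8.9° = 2.834 m; N'_2 = 220·cos8.9° = 217.4; c'Δl = 36.84; W sinα = 34.0
Slice 3: Δl = 1.4/cos20.4° = 1.494 m; N'_3 = 140·cos20.4° = 131.2; c'Δl = 19.42; W sinα = 48.8
Slice 4: Δl = 2.0/cos30.3° = 2.316 m; N'_4 = 168·cos30.3° = 145.1; c'Δl = 30.11; W sinα = 84.8
Slice 5: Δl = 3.1/cos47.7° = 4.606 m; N'_5 = 134·cos47.7° = 90.2; c'Δl = 59.88; W sinα = 99.1
Σc'Δl = 176.3 kN/m; ΣN' = 645.6 kN/m; ΣW sinα = 261.7 kN/m
Resisting = 176.3 + 645.6·tan35.9° = 176.3 + 467.3 = 643.6 kN/m
FS = 643.6 / 261.7 = 2.459

FS = 2.46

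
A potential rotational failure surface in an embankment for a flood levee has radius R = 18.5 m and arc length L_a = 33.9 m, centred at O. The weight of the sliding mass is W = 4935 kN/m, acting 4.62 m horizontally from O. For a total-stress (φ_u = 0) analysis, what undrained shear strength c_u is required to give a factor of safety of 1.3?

c_u = 47.3 kPa

FS = c_u·L_a·R / (W·d), so c_u = FS·W·d / (L_a·R).
c_u = 1.3·4935·4.62 / (33.90·18.5) = 29639.6 / 627.15 = 47.26 kPa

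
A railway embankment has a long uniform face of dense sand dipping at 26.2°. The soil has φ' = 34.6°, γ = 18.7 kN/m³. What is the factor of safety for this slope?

For a dry cohesionless infinite slope the factor of safety is FS = tanφ' / tanβ.
FS = tan34.6° / tan26.2° = 0.6899 / 0.4921 = 1.402

FS = 1.40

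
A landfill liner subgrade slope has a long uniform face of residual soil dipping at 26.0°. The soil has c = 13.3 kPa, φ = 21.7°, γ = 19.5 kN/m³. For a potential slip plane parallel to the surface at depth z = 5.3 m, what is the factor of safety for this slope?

For an infinite slope with a slip plane parallel to the surface (no pore pressure): FS = [c + γz cos²β tanφ] / [γz sinβ cosβ].
γz = 19.5·5.3 = 103.35 kN/m²
Numerator = 13.3 + 103.35·cos²26.0°·tan21.7° = 13.3 + 103.35·0.8078·0.3979 = 46.524 kPa
Denominator = 103.35·sin26.0°·cos26.0° = 103.35·0.4384·0.8988 = 40.720 kPa
FS = 46.524 / 40.720 = 1.143

FS = 1.14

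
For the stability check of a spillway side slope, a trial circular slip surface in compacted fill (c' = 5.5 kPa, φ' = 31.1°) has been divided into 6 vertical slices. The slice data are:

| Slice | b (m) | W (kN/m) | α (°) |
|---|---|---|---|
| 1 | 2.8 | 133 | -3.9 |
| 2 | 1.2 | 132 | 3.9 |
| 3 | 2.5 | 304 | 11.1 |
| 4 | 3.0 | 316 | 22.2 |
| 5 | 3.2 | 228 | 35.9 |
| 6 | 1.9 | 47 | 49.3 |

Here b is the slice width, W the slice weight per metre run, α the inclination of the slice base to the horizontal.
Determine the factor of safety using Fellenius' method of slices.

FS = 2.12

Ordinary method of slices: FS = Σ[c'·Δl_i + (W_i cosα_i)·tanφ'] / Σ W_i sinα_i, with Δl_i = b_i / cosα_i.
Slice 1: Δl = 2.8/cos(-3.9°) = 2.806 m; N'_1 = 133·cos(-3.9°) = 132.7; c'Δl = 15.44; W sinα = -9.0
Slice 2: Δl = 1.2/cos3.9° = 1.203 m; N'_2 = 132·cos3.9° = 131.7; c'Δl = 6.62; W sinα = 9.0
Slice 3: Δl = 2.5/cos11.1° = 2.548 m; N'_3 = 304·cos11.1° = 298.3; c'Δl = 14.01; W sinα = 58.5
Slice 4: Δl = 3.0/cos22.2° = 3.240 m; N'_4 = 316·cos22.2° = 292.6; c'Δl = 17.82; W sinα = 119.4
Slice 5: Δl = 3.2/cos35.9° = 3.950 m; N'_5 = 228·cos35.9° = 184.7; c'Δl = 21.73; W sinα = 133.7
Slice 6: Δl = 1.9/cos49.3° = 2.914 m; N'_6 = 47·cos49.3° = 30.6; c'Δl = 16.03; W sinα = 35.6
Σc'Δl = 91.6 kN/m; ΣN' = 1070.6 kN/m; ΣW sinα = 347.2 kN/m
Resisting = 91.6 + 1070.6·tan31.1° = 91.6 + 645.8 = 737.5 kN/m
FS = 737.5 / 347.2 = 2.124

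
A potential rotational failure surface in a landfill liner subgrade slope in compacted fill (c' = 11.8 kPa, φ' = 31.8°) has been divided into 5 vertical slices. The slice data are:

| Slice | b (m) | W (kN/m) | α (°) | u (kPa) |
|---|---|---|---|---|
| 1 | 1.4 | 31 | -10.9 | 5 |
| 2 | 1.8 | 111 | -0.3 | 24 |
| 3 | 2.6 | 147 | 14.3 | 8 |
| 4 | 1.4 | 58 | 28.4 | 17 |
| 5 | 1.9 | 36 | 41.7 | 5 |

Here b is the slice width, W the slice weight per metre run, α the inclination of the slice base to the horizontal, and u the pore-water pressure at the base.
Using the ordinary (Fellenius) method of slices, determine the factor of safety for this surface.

Ordinary method of slices: FS = Σ[c'·Δl_i + (W_i cosα_i − u_i·Δl_i)·tanφ'] / Σ W_i sinα_i, with Δl_i = b_i / cosα_i.
Slice 1: Δl = 1.4/cos(-10.9°) = 1.426 m; N'_1 = 31·cos(-10.9°) − 5·1.426 = 23.3; c'Δl = 16.82; W sinα = -5.9
Slice 2: Δl = 1.8/cos(-0.3°) = 1.800 m; N'_2 = 111·cos(-0.3°) − 24·1.800 = 67.8; c'Δl = 21.24; W sinα = -0.6
Slice 3: Δl = 2.6/cos14.3° = 2.683 m; N'_3 = 147·cos14.3° − 8·2.683 = 121.0; c'Δl = 31.66; W sinα = 36.3
Slice 4: Δl = 1.4/cos28.4° = 1.592 m; N'_4 = 58·cos28.4° − 17·1.592 = 24.0; c'Δl = 18.78; W sinα = 27.6
Slice 5: Δl = 1.9/cos41.7° = 2.545 m; N'_5 = 36·cos41.7° − 5·2.545 = 14.2; c'Δl = 30.03; W sinα = 23.9
Σc'Δl = 118.5 kN/m; ΣN' = 250.2 kN/m; ΣW sinα = 81.4 kN/m
Resisting = 118.5 + 250.2·tan31.8° = 118.5 + 155.1 = 273.7 kN/m
FS = 273.7 / 81.4 = 3.362

FS = 3.36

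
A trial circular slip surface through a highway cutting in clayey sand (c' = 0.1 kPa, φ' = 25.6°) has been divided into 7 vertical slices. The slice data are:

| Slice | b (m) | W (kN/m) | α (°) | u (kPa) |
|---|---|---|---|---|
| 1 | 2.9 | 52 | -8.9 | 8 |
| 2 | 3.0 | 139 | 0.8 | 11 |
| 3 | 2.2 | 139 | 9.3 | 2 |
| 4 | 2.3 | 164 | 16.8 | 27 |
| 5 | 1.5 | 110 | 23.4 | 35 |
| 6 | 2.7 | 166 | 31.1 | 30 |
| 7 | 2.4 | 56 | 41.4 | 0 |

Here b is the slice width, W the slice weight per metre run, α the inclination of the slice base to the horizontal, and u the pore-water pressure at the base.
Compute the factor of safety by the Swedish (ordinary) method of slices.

FS = 1.03

Ordinary method of slices: FS = Σ[c'·Δl_i + (W_i cosα_i − u_i·Δl_i)·tanφ'] / Σ W_i sinα_i, with Δl_i = b_i / cosα_i.
Slice 1: Δl = 2.9/cos(-8.9°) = 2.935 m; N'_1 = 52·cos(-8.9°) − 8·2.935 = 27.9; c'Δl = 0.29; W sinα = -8.0
Slice 2: Δl = 3.0/cos0.8° = 3.000 m; N'_2 = 139·cos0.8° − 11·3.000 = 106.0; c'Δl = 0.30; W sinα = 1.9
Slice 3: Δl = 2.2/cos9.3° = 2.229 m; N'_3 = 139·cos9.3° − 2·2.229 = 132.7; c'Δl = 0.22; W sinα = 22.5
Slice 4: Δl = 2.3/cos16.8° = 2.403 m; N'_4 = 164·cos16.8° − 27·2.403 = 92.1; c'Δl = 0.24; W sinα = 47.4
Slice 5: Δl = 1.5/cos23.4° = 1.634 m; N'_5 = 110·cos23.4° − 35·1.634 = 43.7; c'Δl = 0.16; W sinα = 43.7
Slice 6: Δl = 2.7/cos31.1° = 3.153 m; N'_6 = 166·cos31.1° − 30·3.153 = 47.5; c'Δl = 0.32; W sinα = 85.7
Slice 7: Δl = 2.4/cos41.4° = 3.200 m; N'_7 = 56·cos41.4° − 0·3.200 = 42.0; c'Δl = 0.32; W sinα = 37.0
Σc'Δl = 1.9 kN/m; ΣN' = 492.0 kN/m; ΣW sinα = 230.2 kN/m
Resisting = 1.9 + 492.0·tan25.6° = 1.9 + 235.7 = 237.6 kN/m
FS = 237.6 / 230.2 = 1.032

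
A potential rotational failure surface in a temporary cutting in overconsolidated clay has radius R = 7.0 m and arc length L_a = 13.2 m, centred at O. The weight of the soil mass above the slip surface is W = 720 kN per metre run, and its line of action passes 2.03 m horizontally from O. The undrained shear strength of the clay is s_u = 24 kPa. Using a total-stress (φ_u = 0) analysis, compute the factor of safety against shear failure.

FS = 1.52

Taking moments about the centre O, the resisting moment is provided by the undrained shear strength acting along the arc:
M_R = s_u·L_a·R = 24·13.20·7.0 = 2217.6 kN·m/m
M_D = W·d = 720·2.03 = 1461.6 kN·m/m
FS = M_R / M_D = 2217.6 / 1461.6 = 1.517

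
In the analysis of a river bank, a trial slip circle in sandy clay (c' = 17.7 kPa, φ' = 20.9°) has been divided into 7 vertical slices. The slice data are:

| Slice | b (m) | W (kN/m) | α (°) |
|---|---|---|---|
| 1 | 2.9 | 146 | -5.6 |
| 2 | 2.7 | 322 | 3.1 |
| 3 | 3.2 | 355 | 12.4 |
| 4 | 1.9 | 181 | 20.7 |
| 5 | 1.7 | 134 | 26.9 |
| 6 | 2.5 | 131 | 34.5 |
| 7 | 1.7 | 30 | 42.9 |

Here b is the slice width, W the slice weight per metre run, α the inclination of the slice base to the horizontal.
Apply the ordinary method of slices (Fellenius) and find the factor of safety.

Ordinary method of slices: FS = Σ[c'·Δl_i + (W_i cosα_i)·tanφ'] / Σ W_i sinα_i, with Δl_i = b_i / cosα_i.
Slice 1: Δl = 2.9/cos(-5.6°) = 2.914 m; N'_1 = 146·cos(-5.6°) = 145.3; c'Δl = 51.58; W sinα = -14.2
Slice 2: Δl = 2.7/cos3.1° = 2.704 m; N'_2 = 322·cos3.1° = 321.5; c'Δl = 47.86; W sinα = 17.4
Slice 3: Δl = 3.2/cos12.4° = 3.276 m; N'_3 = 355·cos12.4° = 346.7; c'Δl = 57.99; W sinα = 76.2
Slice 4: Δl = 1.9/cos20.7° = 2.031 m; N'_4 = 181·cos20.7° = 169.3; c'Δl = 35.95; W sinα = 64.0
Slice 5: Δl = 1.7/cos26.9° = 1.906 m; N'_5 = 134·cos26.9° = 119.5; c'Δl = 33.74; W sinα = 60.6
Slice 6: Δl = 2.5/cos34.5° = 3.034 m; N'_6 = 131·cos34.5° = 108.0; c'Δl = 53.69; W sinα = 74.2
Slice 7: Δl = 1.7/cos42.9° = 2.321 m; N'_7 = 30·cos42.9° = 22.0; c'Δl = 41.08; W sinα = 20.4
Σc'Δl = 321.9 kN/m; ΣN' = 1232.3 kN/m; ΣW sinα = 298.6 kN/m
Resisting = 321.9 + 1232.3·tan20.9° = 321.9 + 470.6 = 792.5 kN/m
FS = 792.5 / 298.6 = 2.654

FS = 2.65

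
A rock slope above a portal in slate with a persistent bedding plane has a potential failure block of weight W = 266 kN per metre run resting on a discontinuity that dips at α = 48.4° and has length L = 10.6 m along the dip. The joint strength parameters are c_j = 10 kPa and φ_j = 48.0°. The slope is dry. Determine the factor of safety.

Resolving the block weight along and normal to the plane and applying the Mohr–Coulomb strength on the joint:
N' = W cosα = 266·cos48.4° = 176.6 kN/m
Driving force T = W sinα = 266·sin48.4° = 198.9 kN/m
Resisting force R = c_j·L + N'·tanφ_j = 10·10.6 + 176.6·tan48.0° = 106.0 + 196.1 = 302.1 kN/m
FS = R / T = 302.1 / 198.9 = 1.519

FS = 1.52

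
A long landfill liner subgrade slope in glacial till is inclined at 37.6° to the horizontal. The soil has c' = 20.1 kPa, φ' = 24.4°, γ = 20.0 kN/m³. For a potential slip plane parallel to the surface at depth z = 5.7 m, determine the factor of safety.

FS = 0.95

For an infinite slope with a slip plane parallel to the surface (no pore pressure): FS = [c' + γz cos²β tanφ'] / [γz sinβ cosβ].
γz = 20.0·5.7 = 114.00 kN/m²
Numerator = 20.1 + 114.00·cos²37.6°·tan24.4° = 20.1 + 114.00·0.6277·0.4536 = 52.561 kPa
Denominator = 114.00·sin37.6°·cos37.6° = 114.00·0.6101·0.7923 = 55.109 kPa
FS = 52.561 / 55.109 = 0.954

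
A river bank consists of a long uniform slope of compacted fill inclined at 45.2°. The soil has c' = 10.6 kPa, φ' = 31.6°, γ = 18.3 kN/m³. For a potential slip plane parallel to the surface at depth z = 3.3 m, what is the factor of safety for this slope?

For an infinite slope with a slip plane parallel to the surface (no pore pressure): FS = [c' + γz cos²β tanφ'] / [γz sinβ cosβ].
γz = 18.3·3.3 = 60.39 kN/m²
Numerator = 10.6 + 60.39·cos²45.2°·tan31.6° = 10.6 + 60.39·0.4965·0.6152 = 29.046 kPa
Denominator = 60.39·sin45.2°·cos45.2° = 60.39·0.7096·0.7046 = 30.194 kPa
FS = 29.046 / 30.194 = 0.962

FS = 0.96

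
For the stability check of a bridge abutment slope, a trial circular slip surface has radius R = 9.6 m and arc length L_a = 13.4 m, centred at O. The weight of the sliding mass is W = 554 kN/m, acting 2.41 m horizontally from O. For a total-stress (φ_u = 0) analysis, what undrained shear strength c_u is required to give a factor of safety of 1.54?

c_u = 16.0 kPa

FS = c_u·L_a·R / (W·d), so c_u = FS·W·d / (L_a·R).
c_u = 1.54·554·2.41 / (13.40·9.6) = 2056.1 / 128.64 = 15.98 kPa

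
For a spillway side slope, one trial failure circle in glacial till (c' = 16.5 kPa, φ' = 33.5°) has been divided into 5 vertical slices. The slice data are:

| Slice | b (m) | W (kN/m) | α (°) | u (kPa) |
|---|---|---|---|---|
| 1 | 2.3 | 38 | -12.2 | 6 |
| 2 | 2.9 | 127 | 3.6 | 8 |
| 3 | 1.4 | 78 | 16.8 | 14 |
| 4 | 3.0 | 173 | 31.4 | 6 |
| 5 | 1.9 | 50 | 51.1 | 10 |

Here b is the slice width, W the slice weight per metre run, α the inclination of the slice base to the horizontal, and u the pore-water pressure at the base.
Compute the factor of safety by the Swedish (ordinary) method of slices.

Ordinary method of slices: FS = Σ[c'·Δl_i + (W_i cosα_i − u_i·Δl_i)·tanφ'] / Σ W_i sinα_i, with Δl_i = b_i / cosα_i.
Slice 1: Δl = 2.3/cos(-12.2°) = 2.353 m; N'_1 = 38·cos(-12.2°) − 6·2.353 = 23.0; c'Δl = 38.83; W sinα = -8.0
Slice 2: Δl = 2.9/cos3.6° = 2.906 m; N'_2 = 127·cos3.6° − 8·2.906 = 103.5; c'Δl = 47.94; W sinα = 8.0
Slice 3: Δl = 1.4/cos16.8° = 1.462 m; N'_3 = 78·cos16.8° − 14·1.462 = 54.2; c'Δl = 24.13; W sinα = 22.5
Slice 4: Δl = 3.0/cos31.4° = 3.515 m; N'_4 = 173·cos31.4° − 6·3.515 = 126.6; c'Δl = 57.99; W sinα = 90.1
Slice 5: Δl = 1.9/cos51.1° = 3.026 m; N'_5 = 50·cos51.1° − 10·3.026 = 1.1; c'Δl = 49.92; W sinα = 38.9
Σc'Δl = 218.8 kN/m; ΣN' = 308.4 kN/m; ΣW sinα = 151.5 kN/m
Resisting = 218.8 + 308.4·tan33.5° = 218.8 + 204.2 = 423.0 kN/m
FS = 423.0 / 151.5 = 2.791

FS = 2.79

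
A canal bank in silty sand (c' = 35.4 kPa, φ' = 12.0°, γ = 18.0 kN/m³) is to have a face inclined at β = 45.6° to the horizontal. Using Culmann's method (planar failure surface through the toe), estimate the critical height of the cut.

H_c = 32.90 m

Culmann's analysis gives the critical failure plane at α_cr = (β + φ')/2 = (45.6 + 12.0)/2 = 28.8°, and the critical height
H_c = (4c'/γ) · sinβ cosφ' / [1 − cos(β − φ')]
    = (4·35.4/18.0) · sin45.6°·cos12.0° / [1 − cos(33.6°)]
    = 7.867 · 0.7145·0.9781 / [1 − 0.8329]
    = 7.867 · 0.6989 / 0.1671
    = 32.90 m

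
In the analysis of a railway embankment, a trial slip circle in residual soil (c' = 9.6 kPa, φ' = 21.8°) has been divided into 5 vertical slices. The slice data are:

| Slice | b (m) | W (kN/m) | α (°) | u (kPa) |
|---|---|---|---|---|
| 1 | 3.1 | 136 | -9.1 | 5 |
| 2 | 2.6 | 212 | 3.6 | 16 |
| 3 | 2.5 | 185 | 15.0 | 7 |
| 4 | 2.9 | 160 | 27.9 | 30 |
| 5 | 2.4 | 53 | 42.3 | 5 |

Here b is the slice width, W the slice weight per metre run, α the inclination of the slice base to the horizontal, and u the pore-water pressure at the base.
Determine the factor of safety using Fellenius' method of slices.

Ordinary method of slices: FS = Σ[c'·Δl_i + (W_i cosα_i − u_i·Δl_i)·tanφ'] / Σ W_i sinα_i, with Δl_i = b_i / cosα_i.
Slice 1: Δl = 3.1/cos(-9.1°) = 3.140 m; N'_1 = 136·cos(-9.1°) − 5·3.140 = 118.6; c'Δl = 30.14; W sinα = -21.5
Slice 2: Δl = 2.6/cos3.6° = 2.605 m; N'_2 = 212·cos3.6° − 16·2.605 = 169.9; c'Δl = 25.01; W sinα = 13.3
Slice 3: Δl = 2.5/cos15.0° = 2.588 m; N'_3 = 185·cos15.0° − 7·2.588 = 160.6; c'Δl = 24.85; W sinα = 47.9
Slice 4: Δl = 2.9/cos27.9° = 3.281 m; N'_4 = 160·cos27.9° − 30·3.281 = 43.0; c'Δl = 31.50; W sinα = 74.9
Slice 5: Δl = 2.4/cos42.3° = 3.245 m; N'_5 = 53·cos42.3° − 5·3.245 = 23.0; c'Δl = 31.15; W sinα = 35.7
Σc'Δl = 142.6 kN/m; ΣN' = 515.0 kN/m; ΣW sinα = 150.2 kN/m
Resisting = 142.6 + 515.0·tan21.8° = 142.6 + 206.0 = 348.6 kN/m
FS = 348.6 / 150.2 = 2.321

FS = 2.32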